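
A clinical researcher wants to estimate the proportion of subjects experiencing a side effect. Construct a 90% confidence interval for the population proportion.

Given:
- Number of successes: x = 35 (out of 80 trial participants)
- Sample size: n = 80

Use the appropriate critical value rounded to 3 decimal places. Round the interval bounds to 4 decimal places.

Sample proportion: p̂ = 35/80 = 0.437500

Check conditions for normal approximation:
  np̂ = 35 ≥ 10 ✓
  n(1-p̂) = 45 ≥ 10 ✓

The sample is large enough, so use a z-interval (normal approximation) for the proportion.

For 90% confidence, z* = 1.645 (from standard normal table)

Standard error: SE = √(p̂(1-p̂)/n) = √(0.437500×0.562500/80) = 0.05546325

Margin of error: E = z* × SE = 1.645 × 0.05546325 = 0.091237

Z-interval: p̂ ± E = 0.437500 ± 0.091237 = (0.346263, 0.528737)

Rounded to 4 decimal places:

(0.3463, 0.5287)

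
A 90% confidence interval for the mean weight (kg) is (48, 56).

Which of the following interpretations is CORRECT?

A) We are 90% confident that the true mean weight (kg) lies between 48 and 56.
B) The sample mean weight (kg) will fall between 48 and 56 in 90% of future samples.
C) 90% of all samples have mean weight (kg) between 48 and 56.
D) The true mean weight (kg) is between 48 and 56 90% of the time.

A confidence interval represents our confidence in the procedure, not a probability statement about the parameter.

Key concept: If we repeated this sampling process many times and computed a 90% CI each time, about 90% of those intervals would contain the true population parameter.

For this specific interval (48, 56):
- Midpoint (point estimate): 52
- Margin of error: 4

The correct interpretation is the one stating confidence that the true parameter lies in the interval — option A.

A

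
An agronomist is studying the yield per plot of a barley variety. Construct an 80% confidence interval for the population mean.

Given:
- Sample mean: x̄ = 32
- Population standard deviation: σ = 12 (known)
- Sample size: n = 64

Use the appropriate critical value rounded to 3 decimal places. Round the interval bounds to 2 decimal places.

The population standard deviation σ is known, so use a z-interval (standard normal critical value).

For 80% confidence, z* = 1.282 (from standard normal table)

Standard error: SE = σ/√n = 12/√64 = 1.500000

Margin of error: E = z* × SE = 1.282 × 1.500000 = 1.9230

Z-interval: x̄ ± E = 32 ± 1.9230 = (30.0770, 33.9230)

Rounded to 2 decimal places:

(30.08, 33.92)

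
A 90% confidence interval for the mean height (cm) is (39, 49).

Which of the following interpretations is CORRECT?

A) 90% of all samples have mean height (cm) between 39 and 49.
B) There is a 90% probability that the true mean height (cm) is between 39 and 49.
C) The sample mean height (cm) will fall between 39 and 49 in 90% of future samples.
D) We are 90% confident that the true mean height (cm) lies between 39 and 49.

A confidence interval represents our confidence in the procedure, not a probability statement about the parameter.

Key concept: If we repeated this sampling process many times and computed a 90% CI each time, about 90% of those intervals would contain the true population parameter.

For this specific interval (39, 49):
- Midpoint (point estimate): 44
- Margin of error: 5

The correct interpretation is the one stating confidence that the true parameter lies in the interval — option D.

D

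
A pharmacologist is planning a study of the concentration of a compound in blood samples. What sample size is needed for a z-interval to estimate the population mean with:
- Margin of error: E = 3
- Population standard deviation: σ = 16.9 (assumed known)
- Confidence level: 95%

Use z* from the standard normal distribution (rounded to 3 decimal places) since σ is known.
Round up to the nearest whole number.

Using z* since population σ is known (z-interval formula).

For 95% confidence, z* = 1.96 (from standard normal table)

Sample size formula for z-interval: n = (z*σ/E)²

n = (1.96 × 16.9 / 3)²
  = (11.041333)²
  = 121.9110

Round up to the nearest whole number: n = 122

122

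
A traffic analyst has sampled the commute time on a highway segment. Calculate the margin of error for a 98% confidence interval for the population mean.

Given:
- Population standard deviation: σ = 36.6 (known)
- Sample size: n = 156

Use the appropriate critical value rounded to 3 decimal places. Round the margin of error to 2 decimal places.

The population standard deviation σ is known, so use the z-interval margin of error formula.

For 98% confidence, z* = 2.326 (from standard normal table)

Margin of error formula for z-interval: E = z* × σ/√n

E = 2.326 × 36.6/√156
  = 2.326 × 2.930345
  = 6.8160

Rounded to 2 decimal places:

6.82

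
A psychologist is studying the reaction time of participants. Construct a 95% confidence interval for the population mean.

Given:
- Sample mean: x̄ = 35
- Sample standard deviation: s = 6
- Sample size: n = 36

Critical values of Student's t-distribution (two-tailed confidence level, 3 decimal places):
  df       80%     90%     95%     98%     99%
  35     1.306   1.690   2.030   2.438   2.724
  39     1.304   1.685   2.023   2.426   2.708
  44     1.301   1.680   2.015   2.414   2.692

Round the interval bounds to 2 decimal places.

The population standard deviation σ is unknown (only the sample standard deviation s is given), so use a t-interval with df = n - 1 = 36 - 1 = 35.

For 95% confidence with df = 35, t* = 2.030 (from t-table)

Standard error: SE = s/√n = 6/√36 = 1.000000

Margin of error: E = t* × SE = 2.030 × 1.000000 = 2.0300

T-interval: x̄ ± E = 35 ± 2.0300 = (32.9700, 37.0300)

Rounded to 2 decimal places:

(32.97, 37.03)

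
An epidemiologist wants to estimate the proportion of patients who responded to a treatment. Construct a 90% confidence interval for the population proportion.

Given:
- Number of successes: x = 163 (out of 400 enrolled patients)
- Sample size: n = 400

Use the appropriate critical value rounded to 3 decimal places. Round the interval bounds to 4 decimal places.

Sample proportion: p̂ = 163/400 = 0.407500

Check conditions for normal approximation:
  np̂ = 163 ≥ 10 ✓
  n(1-p̂) = 237 ≥ 10 ✓

The sample is large enough, so use a z-interval (normal approximation) for the proportion.

For 90% confidence, z* = 1.645 (from standard normal table)

Standard error: SE = √(p̂(1-p̂)/n) = √(0.407500×0.592500/400) = 0.02456846

Margin of error: E = z* × SE = 1.645 × 0.02456846 = 0.040415

Z-interval: p̂ ± E = 0.407500 ± 0.040415 = (0.367085, 0.447915)

Rounded to 4 decimal places:

(0.3671, 0.4479)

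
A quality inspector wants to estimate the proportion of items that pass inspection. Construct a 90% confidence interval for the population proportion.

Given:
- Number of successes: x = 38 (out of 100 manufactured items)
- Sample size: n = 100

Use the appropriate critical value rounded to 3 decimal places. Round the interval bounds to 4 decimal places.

Sample proportion: p̂ = 38/100 = 0.380000

Check conditions for normal approximation:
  np̂ = 38 ≥ 10 ✓
  n(1-p̂) = 62 ≥ 10 ✓

The sample is large enough, so use a z-interval (normal approximation) for the proportion.

For 90% confidence, z* = 1.645 (from standard normal table)

Standard error: SE = √(p̂(1-p̂)/n) = √(0.380000×0.620000/100) = 0.04853864

Margin of error: E = z* × SE = 1.645 × 0.04853864 = 0.079846

Z-interval: p̂ ± E = 0.380000 ± 0.079846 = (0.300154, 0.459846)

Rounded to 4 decimal places:

(0.3002, 0.4598)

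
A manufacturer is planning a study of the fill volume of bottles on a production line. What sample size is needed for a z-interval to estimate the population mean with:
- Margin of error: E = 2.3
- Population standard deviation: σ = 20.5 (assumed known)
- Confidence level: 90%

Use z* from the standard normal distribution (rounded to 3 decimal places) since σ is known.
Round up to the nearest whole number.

Using z* since population σ is known (z-interval formula).

For 90% confidence, z* = 1.645 (from standard normal table)

Sample size formula for z-interval: n = (z*σ/E)²

n = (1.645 × 20.5 / 2.3)²
  = (14.661957)²
  = 214.9730

Round up to the nearest whole number: n = 215

215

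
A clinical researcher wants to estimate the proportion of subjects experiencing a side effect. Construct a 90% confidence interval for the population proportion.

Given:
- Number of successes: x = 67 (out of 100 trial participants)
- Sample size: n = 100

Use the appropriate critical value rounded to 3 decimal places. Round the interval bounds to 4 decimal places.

Sample proportion: p̂ = 67/100 = 0.67000000

Check conditions for normal approximation:
  np̂ = 67 ≥ 10 ✓
  n(1-p̂) = 33 ≥ 10 ✓

The sample is large enough, so use a z-interval (normal approximation) for the proportion.

For 90% confidence, z* = 1.645 (from standard normal table)

Standard error: SE = √(p̂(1-p̂)/n) = √(0.67000000×0.33000000/100) = 0.0470212718

Margin of error: E = z* × SE = 1.645 × 0.0470212718 = 0.07734999

Z-interval: p̂ ± E = 0.67000000 ± 0.07734999 = (0.59265001, 0.74734999)

Rounded to 4 decimal places:

(0.5927, 0.7473)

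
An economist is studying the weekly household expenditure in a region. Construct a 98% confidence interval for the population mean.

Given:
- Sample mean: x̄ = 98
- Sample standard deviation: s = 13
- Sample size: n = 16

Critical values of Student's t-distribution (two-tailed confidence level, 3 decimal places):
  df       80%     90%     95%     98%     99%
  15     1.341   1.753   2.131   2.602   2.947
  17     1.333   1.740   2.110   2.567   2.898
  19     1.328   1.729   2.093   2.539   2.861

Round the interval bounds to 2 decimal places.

The population standard deviation σ is unknown (only the sample standard deviation s is given), so use a t-interval with df = n - 1 = 16 - 1 = 15.

For 98% confidence with df = 15, t* = 2.602 (from t-table)

Standard error: SE = s/√n = 13/√16 = 3.250000

Margin of error: E = t* × SE = 2.602 × 3.250000 = 8.4565

T-interval: x̄ ± E = 98 ± 8.4565 = (89.5435, 106.4565)

Rounded to 2 decimal places:

(89.54, 106.46)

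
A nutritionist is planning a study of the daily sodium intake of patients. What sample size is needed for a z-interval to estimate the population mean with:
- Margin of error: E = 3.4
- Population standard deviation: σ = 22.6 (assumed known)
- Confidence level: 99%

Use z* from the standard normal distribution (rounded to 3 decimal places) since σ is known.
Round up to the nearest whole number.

Using z* since population σ is known (z-interval formula).

For 99% confidence, z* = 2.576 (from standard normal table)

Sample size formula for z-interval: n = (z*σ/E)²

n = (2.576 × 22.6 / 3.4)²
  = (17.122824)²
  = 293.1911

Round up to the nearest whole number: n = 294

294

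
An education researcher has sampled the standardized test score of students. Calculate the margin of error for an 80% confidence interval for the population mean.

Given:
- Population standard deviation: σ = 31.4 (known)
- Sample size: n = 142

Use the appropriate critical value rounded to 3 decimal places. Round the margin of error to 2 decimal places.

The population standard deviation σ is known, so use the z-interval margin of error formula.

For 80% confidence, z* = 1.282 (from standard normal table)

Margin of error formula for z-interval: E = z* × σ/√n

E = 1.282 × 31.4/√142
  = 1.282 × 2.635029
  = 3.3781

Rounded to 2 decimal places:

3.38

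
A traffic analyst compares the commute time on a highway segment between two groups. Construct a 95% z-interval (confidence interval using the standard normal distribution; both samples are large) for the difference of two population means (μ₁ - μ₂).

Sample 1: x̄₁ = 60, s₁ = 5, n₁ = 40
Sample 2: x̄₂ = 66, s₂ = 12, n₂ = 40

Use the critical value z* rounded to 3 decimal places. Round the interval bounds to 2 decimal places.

Both samples are large (n₁ = 40 ≥ 30, n₂ = 40 ≥ 30), so a z-interval for the difference of means applies.

Point estimate: x̄₁ - x̄₂ = 60 - 66 = -6

Standard error: SE = √(s₁²/n₁ + s₂²/n₂)
= √(5²/40 + 12²/40)
= √(0.625000 + 3.600000)
= 2.055480

For 95% confidence, z* = 1.96 (from standard normal table)
Margin of error: E = z* × SE = 1.96 × 2.055480 = 4.0287

Z-interval: (x̄₁ - x̄₂) ± E = -6 ± 4.0287 = (-10.0287, -1.9713)

Rounded to 2 decimal places:

(-10.03, -1.97)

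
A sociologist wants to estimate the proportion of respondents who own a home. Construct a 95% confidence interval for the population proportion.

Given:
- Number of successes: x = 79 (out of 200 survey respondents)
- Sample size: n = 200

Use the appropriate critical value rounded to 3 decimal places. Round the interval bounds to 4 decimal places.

Sample proportion: p̂ = 79/200 = 0.395000

Check conditions for normal approximation:
  np̂ = 79 ≥ 10 ✓
  n(1-p̂) = 121 ≥ 10 ✓

The sample is large enough, so use a z-interval (normal approximation) for the proportion.

For 95% confidence, z* = 1.96 (from standard normal table)

Standard error: SE = √(p̂(1-p̂)/n) = √(0.395000×0.605000/200) = 0.03456696

Margin of error: E = z* × SE = 1.96 × 0.03456696 = 0.067751

Z-interval: p̂ ± E = 0.395000 ± 0.067751 = (0.327249, 0.462751)

Rounded to 4 decimal places:

(0.3272, 0.4628)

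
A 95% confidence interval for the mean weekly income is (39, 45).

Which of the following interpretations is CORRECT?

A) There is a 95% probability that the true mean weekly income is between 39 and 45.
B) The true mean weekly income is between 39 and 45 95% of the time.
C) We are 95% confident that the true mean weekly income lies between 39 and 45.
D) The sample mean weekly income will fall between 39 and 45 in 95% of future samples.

A confidence interval represents our confidence in the procedure, not a probability statement about the parameter.

Key concept: If we repeated this sampling process many times and computed a 95% CI each time, about 95% of those intervals would contain the true population parameter.

For this specific interval (39, 45):
- Midpoint (point estimate): 42
- Margin of error: 3

The correct interpretation is the one stating confidence that the true parameter lies in the interval — option C.

C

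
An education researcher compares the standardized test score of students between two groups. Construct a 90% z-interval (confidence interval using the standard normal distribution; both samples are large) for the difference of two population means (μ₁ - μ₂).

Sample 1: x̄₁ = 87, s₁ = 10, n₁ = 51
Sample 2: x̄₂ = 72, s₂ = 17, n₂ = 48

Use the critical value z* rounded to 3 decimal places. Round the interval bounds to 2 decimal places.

Both samples are large (n₁ = 51 ≥ 30, n₂ = 48 ≥ 30), so a z-interval for the difference of means applies.

Point estimate: x̄₁ - x̄₂ = 87 - 72 = 15

Standard error: SE = √(s₁²/n₁ + s₂²/n₂)
= √(10²/51 + 17²/48)
= √(1.960784 + 6.020833)
= 2.825176

For 90% confidence, z* = 1.645 (from standard normal table)
Margin of error: E = z* × SE = 1.645 × 2.825176 = 4.6474

Z-interval: (x̄₁ - x̄₂) ± E = 15 ± 4.6474 = (10.3526, 19.6474)

Rounded to 2 decimal places:

(10.35, 19.65)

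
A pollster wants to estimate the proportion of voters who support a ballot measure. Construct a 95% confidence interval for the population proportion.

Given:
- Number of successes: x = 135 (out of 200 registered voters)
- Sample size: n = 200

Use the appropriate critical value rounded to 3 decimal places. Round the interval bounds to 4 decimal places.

Sample proportion: p̂ = 135/200 = 0.675000

Check conditions for normal approximation:
  np̂ = 135 ≥ 10 ✓
  n(1-p̂) = 65 ≥ 10 ✓

The sample is large enough, so use a z-interval (normal approximation) for the proportion.

For 95% confidence, z* = 1.96 (from standard normal table)

Standard error: SE = √(p̂(1-p̂)/n) = √(0.675000×0.325000/200) = 0.03311910

Margin of error: E = z* × SE = 1.96 × 0.03311910 = 0.064913

Z-interval: p̂ ± E = 0.675000 ± 0.064913 = (0.610087, 0.739913)

Rounded to 4 decimal places:

(0.6101, 0.7399)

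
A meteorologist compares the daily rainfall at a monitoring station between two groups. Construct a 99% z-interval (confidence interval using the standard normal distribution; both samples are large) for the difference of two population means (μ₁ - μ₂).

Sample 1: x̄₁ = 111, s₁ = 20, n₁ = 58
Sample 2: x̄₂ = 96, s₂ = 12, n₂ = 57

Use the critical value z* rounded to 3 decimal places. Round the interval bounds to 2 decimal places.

Both samples are large (n₁ = 58 ≥ 30, n₂ = 57 ≥ 30), so a z-interval for the difference of means applies.

Point estimate: x̄₁ - x̄₂ = 111 - 96 = 15

Standard error: SE = √(s₁²/n₁ + s₂²/n₂)
= √(20²/58 + 12²/57)
= √(6.896552 + 2.526316)
= 3.069669

For 99% confidence, z* = 2.576 (from standard normal table)
Margin of error: E = z* × SE = 2.576 × 3.069669 = 7.9075

Z-interval: (x̄₁ - x̄₂) ± E = 15 ± 7.9075 = (7.0925, 22.9075)

Rounded to 2 decimal places:

(7.09, 22.91)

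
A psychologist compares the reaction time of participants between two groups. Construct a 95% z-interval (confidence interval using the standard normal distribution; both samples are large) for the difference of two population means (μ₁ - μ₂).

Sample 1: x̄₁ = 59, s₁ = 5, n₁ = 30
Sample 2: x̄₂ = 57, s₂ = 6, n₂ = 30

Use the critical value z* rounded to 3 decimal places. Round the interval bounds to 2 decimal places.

Both samples are large (n₁ = 30 ≥ 30, n₂ = 30 ≥ 30), so a z-interval for the difference of means applies.

Point estimate: x̄₁ - x̄₂ = 59 - 57 = 2

Standard error: SE = √(s₁²/n₁ + s₂²/n₂)
= √(5²/30 + 6²/30)
= √(0.833333 + 1.200000)
= 1.425950

For 95% confidence, z* = 1.96 (from standard normal table)
Margin of error: E = z* × SE = 1.96 × 1.425950 = 2.7949

Z-interval: (x̄₁ - x̄₂) ± E = 2 ± 2.7949 = (-0.7949, 4.7949)

Rounded to 2 decimal places:

(-0.79, 4.79)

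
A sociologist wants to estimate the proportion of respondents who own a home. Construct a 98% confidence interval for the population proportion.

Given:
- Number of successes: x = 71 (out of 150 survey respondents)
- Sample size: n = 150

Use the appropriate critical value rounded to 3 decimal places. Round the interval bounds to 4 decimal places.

Sample proportion: p̂ = 71/150 = 0.473333

Check conditions for normal approximation:
  np̂ = 71 ≥ 10 ✓
  n(1-p̂) = 79 ≥ 10 ✓

The sample is large enough, so use a z-interval (normal approximation) for the proportion.

For 98% confidence, z* = 2.326 (from standard normal table)

Standard error: SE = √(p̂(1-p̂)/n) = √(0.473333×0.526667/150) = 0.04076673

Margin of error: E = z* × SE = 2.326 × 0.04076673 = 0.094823

Z-interval: p̂ ± E = 0.473333 ± 0.094823 = (0.378510, 0.568157)

Rounded to 4 decimal places:

(0.3785, 0.5682)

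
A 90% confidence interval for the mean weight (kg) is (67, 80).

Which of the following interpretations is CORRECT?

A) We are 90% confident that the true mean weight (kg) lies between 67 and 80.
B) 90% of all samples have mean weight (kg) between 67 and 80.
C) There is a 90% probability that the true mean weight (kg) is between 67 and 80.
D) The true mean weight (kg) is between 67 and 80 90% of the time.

A confidence interval represents our confidence in the procedure, not a probability statement about the parameter.

Key concept: If we repeated this sampling process many times and computed a 90% CI each time, about 90% of those intervals would contain the true population parameter.

For this specific interval (67, 80):
- Midpoint (point estimate): 73.5
- Margin of error: 6.5

The correct interpretation is the one stating confidence that the true parameter lies in the interval — option A.

A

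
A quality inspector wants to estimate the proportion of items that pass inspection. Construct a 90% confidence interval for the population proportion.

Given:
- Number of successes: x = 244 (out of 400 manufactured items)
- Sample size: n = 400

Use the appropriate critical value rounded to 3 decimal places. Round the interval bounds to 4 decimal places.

Sample proportion: p̂ = 244/400 = 0.610000

Check conditions for normal approximation:
  np̂ = 244 ≥ 10 ✓
  n(1-p̂) = 156 ≥ 10 ✓

The sample is large enough, so use a z-interval (normal approximation) for the proportion.

For 90% confidence, z* = 1.645 (from standard normal table)

Standard error: SE = √(p̂(1-p̂)/n) = √(0.610000×0.390000/400) = 0.02438750

Margin of error: E = z* × SE = 1.645 × 0.02438750 = 0.040117

Z-interval: p̂ ± E = 0.610000 ± 0.040117 = (0.569883, 0.650117)

Rounded to 4 decimal places:

(0.5699, 0.6501)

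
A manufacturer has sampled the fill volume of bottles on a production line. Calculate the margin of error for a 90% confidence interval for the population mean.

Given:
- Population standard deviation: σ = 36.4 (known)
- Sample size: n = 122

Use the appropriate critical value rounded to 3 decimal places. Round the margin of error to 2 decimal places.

The population standard deviation σ is known, so use the z-interval margin of error formula.

For 90% confidence, z* = 1.645 (from standard normal table)

Margin of error formula for z-interval: E = z* × σ/√n

E = 1.645 × 36.4/√122
  = 1.645 × 3.295501
  = 5.4211

Rounded to 2 decimal places:

5.42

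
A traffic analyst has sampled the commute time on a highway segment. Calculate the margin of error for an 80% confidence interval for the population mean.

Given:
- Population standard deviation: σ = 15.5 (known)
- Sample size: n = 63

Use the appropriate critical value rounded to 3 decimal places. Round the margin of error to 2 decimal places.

The population standard deviation σ is known, so use the z-interval margin of error formula.

For 80% confidence, z* = 1.282 (from standard normal table)

Margin of error formula for z-interval: E = z* × σ/√n

E = 1.282 × 15.5/√63
  = 1.282 × 1.952816
  = 2.5035

Rounded to 2 decimal places:

2.50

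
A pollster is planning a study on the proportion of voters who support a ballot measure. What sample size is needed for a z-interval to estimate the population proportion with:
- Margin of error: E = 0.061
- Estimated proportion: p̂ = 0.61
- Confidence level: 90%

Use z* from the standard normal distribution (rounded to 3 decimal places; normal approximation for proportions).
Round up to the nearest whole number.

Using z* for proportion z-interval (normal approximation).

For 90% confidence, z* = 1.645 (from standard normal table)

Sample size formula for proportion z-interval: n = z*²p̂(1-p̂)/E²

n = 1.645² × 0.61 × 0.39 / 0.061²
  = 2.706025 × 0.2379 / 0.003721
  = 173.0082

Round up to the nearest whole number: n = 174

174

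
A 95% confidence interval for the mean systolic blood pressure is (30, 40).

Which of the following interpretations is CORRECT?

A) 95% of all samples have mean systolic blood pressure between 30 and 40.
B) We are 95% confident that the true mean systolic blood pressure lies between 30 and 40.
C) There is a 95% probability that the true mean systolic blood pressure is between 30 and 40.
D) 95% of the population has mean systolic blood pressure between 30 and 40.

A confidence interval represents our confidence in the procedure, not a probability statement about the parameter.

Key concept: If we repeated this sampling process many times and computed a 95% CI each time, about 95% of those intervals would contain the true population parameter.

For this specific interval (30, 40):
- Midpoint (point estimate): 35
- Margin of error: 5

The correct interpretation is the one stating confidence that the true parameter lies in the interval — option B.

B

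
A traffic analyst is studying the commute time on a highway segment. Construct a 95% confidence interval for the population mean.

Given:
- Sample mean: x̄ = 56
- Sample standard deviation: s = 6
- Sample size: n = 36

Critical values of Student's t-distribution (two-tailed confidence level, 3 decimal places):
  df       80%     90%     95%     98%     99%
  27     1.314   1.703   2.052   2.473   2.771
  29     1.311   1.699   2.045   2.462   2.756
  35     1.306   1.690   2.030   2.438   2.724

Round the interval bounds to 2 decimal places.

The population standard deviation σ is unknown (only the sample standard deviation s is given), so use a t-interval with df = n - 1 = 36 - 1 = 35.

For 95% confidence with df = 35, t* = 2.030 (from t-table)

Standard error: SE = s/√n = 6/√36 = 1.000000

Margin of error: E = t* × SE = 2.030 × 1.000000 = 2.0300

T-interval: x̄ ± E = 56 ± 2.0300 = (53.9700, 58.0300)

Rounded to 2 decimal places:

(53.97, 58.03)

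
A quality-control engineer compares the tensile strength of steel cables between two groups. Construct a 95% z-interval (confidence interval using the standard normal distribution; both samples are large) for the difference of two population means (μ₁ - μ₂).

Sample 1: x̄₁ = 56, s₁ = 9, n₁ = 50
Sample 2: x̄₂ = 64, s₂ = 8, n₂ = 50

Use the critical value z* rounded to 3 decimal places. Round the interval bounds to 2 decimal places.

Both samples are large (n₁ = 50 ≥ 30, n₂ = 50 ≥ 30), so a z-interval for the difference of means applies.

Point estimate: x̄₁ - x̄₂ = 56 - 64 = -8

Standard error: SE = √(s₁²/n₁ + s₂²/n₂)
= √(9²/50 + 8²/50)
= √(1.620000 + 1.280000)
= 1.702939

For 95% confidence, z* = 1.96 (from standard normal table)
Margin of error: E = z* × SE = 1.96 × 1.702939 = 3.3378

Z-interval: (x̄₁ - x̄₂) ± E = -8 ± 3.3378 = (-11.3378, -4.6622)

Rounded to 2 decimal places:

(-11.34, -4.66)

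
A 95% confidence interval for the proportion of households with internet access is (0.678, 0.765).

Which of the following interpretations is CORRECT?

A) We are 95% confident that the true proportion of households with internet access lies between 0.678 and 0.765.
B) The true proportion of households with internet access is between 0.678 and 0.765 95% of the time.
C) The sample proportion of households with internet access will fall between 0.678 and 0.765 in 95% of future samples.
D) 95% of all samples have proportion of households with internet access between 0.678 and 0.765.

A confidence interval represents our confidence in the procedure, not a probability statement about the parameter.

Key concept: If we repeated this sampling process many times and computed a 95% CI each time, about 95% of those intervals would contain the true population parameter.

For this specific interval (0.678, 0.765):
- Midpoint (point estimate): 0.7215
- Margin of error: 0.0435

The correct interpretation is the one stating confidence that the true parameter lies in the interval — option A.

A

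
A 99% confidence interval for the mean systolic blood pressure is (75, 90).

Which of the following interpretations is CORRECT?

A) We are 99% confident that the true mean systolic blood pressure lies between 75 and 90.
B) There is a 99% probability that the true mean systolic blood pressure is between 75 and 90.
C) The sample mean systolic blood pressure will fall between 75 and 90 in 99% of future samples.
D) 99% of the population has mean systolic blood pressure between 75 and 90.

A confidence interval represents our confidence in the procedure, not a probability statement about the parameter.

Key concept: If we repeated this sampling process many times and computed a 99% CI each time, about 99% of those intervals would contain the true population parameter.

For this specific interval (75, 90):
- Midpoint (point estimate): 82.5
- Margin of error: 7.5

The correct interpretation is the one stating confidence that the true parameter lies in the interval — option A.

A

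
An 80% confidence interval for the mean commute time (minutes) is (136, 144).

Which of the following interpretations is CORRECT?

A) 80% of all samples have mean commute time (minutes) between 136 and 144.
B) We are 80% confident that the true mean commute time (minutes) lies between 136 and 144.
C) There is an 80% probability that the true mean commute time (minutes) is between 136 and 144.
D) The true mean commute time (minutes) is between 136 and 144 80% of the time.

A confidence interval represents our confidence in the procedure, not a probability statement about the parameter.

Key concept: If we repeated this sampling process many times and computed an 80% CI each time, about 80% of those intervals would contain the true population parameter.

For this specific interval (136, 144):
- Midpoint (point estimate): 140
- Margin of error: 4

The correct interpretation is the one stating confidence that the true parameter lies in the interval — option B.

B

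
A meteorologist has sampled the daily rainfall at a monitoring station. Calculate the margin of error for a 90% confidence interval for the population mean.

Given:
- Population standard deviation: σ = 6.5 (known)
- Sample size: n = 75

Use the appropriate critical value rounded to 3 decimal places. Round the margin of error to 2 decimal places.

The population standard deviation σ is known, so use the z-interval margin of error formula.

For 90% confidence, z* = 1.645 (from standard normal table)

Margin of error formula for z-interval: E = z* × σ/√n

E = 1.645 × 6.5/√75
  = 1.645 × 0.750555
  = 1.2347

Rounded to 2 decimal places:

1.23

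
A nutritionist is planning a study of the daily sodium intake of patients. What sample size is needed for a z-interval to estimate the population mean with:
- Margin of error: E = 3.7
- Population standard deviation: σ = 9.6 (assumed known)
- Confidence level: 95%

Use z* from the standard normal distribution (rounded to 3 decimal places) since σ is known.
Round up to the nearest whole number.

Using z* since population σ is known (z-interval formula).

For 95% confidence, z* = 1.96 (from standard normal table)

Sample size formula for z-interval: n = (z*σ/E)²

n = (1.96 × 9.6 / 3.7)²
  = (5.085405)²
  = 25.8613

Round up to the nearest whole number: n = 26

26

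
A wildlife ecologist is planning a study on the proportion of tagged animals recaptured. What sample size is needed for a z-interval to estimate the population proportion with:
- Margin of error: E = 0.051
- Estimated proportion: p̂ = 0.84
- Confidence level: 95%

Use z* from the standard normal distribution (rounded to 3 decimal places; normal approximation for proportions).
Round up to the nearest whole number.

Using z* for proportion z-interval (normal approximation).

For 95% confidence, z* = 1.96 (from standard normal table)

Sample size formula for proportion z-interval: n = z*²p̂(1-p̂)/E²

n = 1.96² × 0.84 × 0.16 / 0.051²
  = 3.8416 × 0.1344 / 0.002601
  = 198.5048

Round up to the nearest whole number: n = 199

199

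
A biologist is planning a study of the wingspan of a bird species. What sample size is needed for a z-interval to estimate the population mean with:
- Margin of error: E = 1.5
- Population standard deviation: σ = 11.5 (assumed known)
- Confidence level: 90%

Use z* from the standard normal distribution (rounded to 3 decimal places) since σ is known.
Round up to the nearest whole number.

Using z* since population σ is known (z-interval formula).

For 90% confidence, z* = 1.645 (from standard normal table)

Sample size formula for z-interval: n = (z*σ/E)²

n = (1.645 × 11.5 / 1.5)²
  = (12.611667)²
  = 159.0541

Round up to the nearest whole number: n = 160

160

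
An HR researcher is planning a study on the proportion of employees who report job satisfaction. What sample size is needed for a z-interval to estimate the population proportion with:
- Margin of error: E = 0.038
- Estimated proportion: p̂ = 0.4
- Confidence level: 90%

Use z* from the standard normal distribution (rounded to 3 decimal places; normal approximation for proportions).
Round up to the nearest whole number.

Using z* for proportion z-interval (normal approximation).

For 90% confidence, z* = 1.645 (from standard normal table)

Sample size formula for proportion z-interval: n = z*²p̂(1-p̂)/E²

n = 1.645² × 0.4 × 0.6 / 0.038²
  = 2.706025 × 0.24 / 0.001444
  = 449.7548

Round up to the nearest whole number: n = 450

450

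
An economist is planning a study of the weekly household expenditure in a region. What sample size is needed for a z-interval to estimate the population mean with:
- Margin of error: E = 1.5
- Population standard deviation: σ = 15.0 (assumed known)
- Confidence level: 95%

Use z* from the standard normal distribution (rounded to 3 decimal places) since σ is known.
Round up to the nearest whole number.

Using z* since population σ is known (z-interval formula).

For 95% confidence, z* = 1.96 (from standard normal table)

Sample size formula for z-interval: n = (z*σ/E)²

n = (1.96 × 15.0 / 1.5)²
  = (19.600000)²
  = 384.1600

Round up to the nearest whole number: n = 385

385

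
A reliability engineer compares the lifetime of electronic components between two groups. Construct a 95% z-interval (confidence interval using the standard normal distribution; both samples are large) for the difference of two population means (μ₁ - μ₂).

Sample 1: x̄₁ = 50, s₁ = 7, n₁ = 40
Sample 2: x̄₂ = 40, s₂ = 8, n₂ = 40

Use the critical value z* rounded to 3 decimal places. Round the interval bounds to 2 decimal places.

Both samples are large (n₁ = 40 ≥ 30, n₂ = 40 ≥ 30), so a z-interval for the difference of means applies.

Point estimate: x̄₁ - x̄₂ = 50 - 40 = 10

Standard error: SE = √(s₁²/n₁ + s₂²/n₂)
= √(7²/40 + 8²/40)
= √(1.225000 + 1.600000)
= 1.680774

For 95% confidence, z* = 1.96 (from standard normal table)
Margin of error: E = z* × SE = 1.96 × 1.680774 = 3.2943

Z-interval: (x̄₁ - x̄₂) ± E = 10 ± 3.2943 = (6.7057, 13.2943)

Rounded to 2 decimal places:

(6.71, 13.29)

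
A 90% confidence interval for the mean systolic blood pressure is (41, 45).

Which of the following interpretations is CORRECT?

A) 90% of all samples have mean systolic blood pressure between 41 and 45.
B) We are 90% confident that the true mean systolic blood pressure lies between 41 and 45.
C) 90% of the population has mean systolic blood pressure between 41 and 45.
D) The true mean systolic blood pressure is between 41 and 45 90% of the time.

A confidence interval represents our confidence in the procedure, not a probability statement about the parameter.

Key concept: If we repeated this sampling process many times and computed a 90% CI each time, about 90% of those intervals would contain the true population parameter.

For this specific interval (41, 45):
- Midpoint (point estimate): 43
- Margin of error: 2

The correct interpretation is the one stating confidence that the true parameter lies in the interval — option B.

B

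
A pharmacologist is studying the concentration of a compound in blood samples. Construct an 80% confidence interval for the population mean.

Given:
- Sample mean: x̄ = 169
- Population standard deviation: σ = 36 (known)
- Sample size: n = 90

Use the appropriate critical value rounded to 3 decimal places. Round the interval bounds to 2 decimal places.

The population standard deviation σ is known, so use a z-interval (standard normal critical value).

For 80% confidence, z* = 1.282 (from standard normal table)

Standard error: SE = σ/√n = 36/√90 = 3.794733

Margin of error: E = z* × SE = 1.282 × 3.794733 = 4.8648

Z-interval: x̄ ± E = 169 ± 4.8648 = (164.1352, 173.8648)

Rounded to 2 decimal places:

(164.14, 173.86)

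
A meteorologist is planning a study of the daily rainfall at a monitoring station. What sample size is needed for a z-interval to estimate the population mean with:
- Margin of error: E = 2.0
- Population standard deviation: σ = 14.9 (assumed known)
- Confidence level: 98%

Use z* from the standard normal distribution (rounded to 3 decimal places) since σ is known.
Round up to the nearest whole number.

Using z* since population σ is known (z-interval formula).

For 98% confidence, z* = 2.326 (from standard normal table)

Sample size formula for z-interval: n = (z*σ/E)²

n = (2.326 × 14.9 / 2.0)²
  = (17.328700)²
  = 300.2838

Round up to the nearest whole number: n = 301

301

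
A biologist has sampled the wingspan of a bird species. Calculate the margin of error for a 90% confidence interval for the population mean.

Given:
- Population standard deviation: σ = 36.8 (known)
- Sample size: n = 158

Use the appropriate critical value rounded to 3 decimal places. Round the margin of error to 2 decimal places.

The population standard deviation σ is known, so use the z-interval margin of error formula.

For 90% confidence, z* = 1.645 (from standard normal table)

Margin of error formula for z-interval: E = z* × σ/√n

E = 1.645 × 36.8/√158
  = 1.645 × 2.927651
  = 4.8160

Rounded to 2 decimal places:

4.82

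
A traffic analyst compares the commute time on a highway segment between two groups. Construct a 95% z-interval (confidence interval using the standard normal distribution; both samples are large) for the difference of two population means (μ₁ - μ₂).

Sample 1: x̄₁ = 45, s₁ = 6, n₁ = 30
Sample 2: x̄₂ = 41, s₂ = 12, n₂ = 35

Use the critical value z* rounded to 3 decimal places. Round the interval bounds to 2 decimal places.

Both samples are large (n₁ = 30 ≥ 30, n₂ = 35 ≥ 30), so a z-interval for the difference of means applies.

Point estimate: x̄₁ - x̄₂ = 45 - 41 = 4

Standard error: SE = √(s₁²/n₁ + s₂²/n₂)
= √(6²/30 + 12²/35)
= √(1.200000 + 4.114286)
= 2.305273

For 95% confidence, z* = 1.96 (from standard normal table)
Margin of error: E = z* × SE = 1.96 × 2.305273 = 4.5183

Z-interval: (x̄₁ - x̄₂) ± E = 4 ± 4.5183 = (-0.5183, 8.5183)

Rounded to 2 decimal places:

(-0.52, 8.52)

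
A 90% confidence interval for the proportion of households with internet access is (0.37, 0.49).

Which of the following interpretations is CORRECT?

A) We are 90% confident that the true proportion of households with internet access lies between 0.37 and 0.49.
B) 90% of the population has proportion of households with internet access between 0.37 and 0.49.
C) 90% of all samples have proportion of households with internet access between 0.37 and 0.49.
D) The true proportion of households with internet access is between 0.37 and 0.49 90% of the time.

A confidence interval represents our confidence in the procedure, not a probability statement about the parameter.

Key concept: If we repeated this sampling process many times and computed a 90% CI each time, about 90% of those intervals would contain the true population parameter.

For this specific interval (0.37, 0.49):
- Midpoint (point estimate): 0.43
- Margin of error: 0.06

The correct interpretation is the one stating confidence that the true parameter lies in the interval — option A.

A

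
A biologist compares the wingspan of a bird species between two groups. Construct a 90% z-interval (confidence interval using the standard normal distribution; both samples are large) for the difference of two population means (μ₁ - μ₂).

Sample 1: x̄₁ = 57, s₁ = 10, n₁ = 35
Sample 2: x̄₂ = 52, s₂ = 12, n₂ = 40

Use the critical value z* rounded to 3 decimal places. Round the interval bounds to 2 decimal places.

Both samples are large (n₁ = 35 ≥ 30, n₂ = 40 ≥ 30), so a z-interval for the difference of means applies.

Point estimate: x̄₁ - x̄₂ = 57 - 52 = 5

Standard error: SE = √(s₁²/n₁ + s₂²/n₂)
= √(10²/35 + 12²/40)
= √(2.857143 + 3.600000)
= 2.541091

For 90% confidence, z* = 1.645 (from standard normal table)
Margin of error: E = z* × SE = 1.645 × 2.541091 = 4.1801

Z-interval: (x̄₁ - x̄₂) ± E = 5 ± 4.1801 = (0.8199, 9.1801)

Rounded to 2 decimal places:

(0.82, 9.18)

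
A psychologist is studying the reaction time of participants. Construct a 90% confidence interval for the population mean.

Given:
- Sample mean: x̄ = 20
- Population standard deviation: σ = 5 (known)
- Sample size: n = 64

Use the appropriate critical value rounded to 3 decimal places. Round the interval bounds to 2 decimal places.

The population standard deviation σ is known, so use a z-interval (standard normal critical value).

For 90% confidence, z* = 1.645 (from standard normal table)

Standard error: SE = σ/√n = 5/√64 = 0.625000

Margin of error: E = z* × SE = 1.645 × 0.625000 = 1.0281

Z-interval: x̄ ± E = 20 ± 1.0281 = (18.9719, 21.0281)

Rounded to 2 decimal places:

(18.97, 21.03)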